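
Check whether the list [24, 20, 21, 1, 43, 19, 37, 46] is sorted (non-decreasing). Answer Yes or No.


Check consecutive pairs:
  24 <= 20? False
  20 <= 21? True
  21 <= 1? False
  1 <= 43? True
  43 <= 19? False
  19 <= 37? True
  37 <= 46? True
3 consecutive pair(s) are out of order, so the list is not sorted.
Final answer: No


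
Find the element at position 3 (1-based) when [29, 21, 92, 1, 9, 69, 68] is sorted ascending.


Sort ascending: [1, 9, 21, 29, 68, 69, 92]
The 3rd element (1-indexed) is at index 2.
Value = 21
Final answer: 21


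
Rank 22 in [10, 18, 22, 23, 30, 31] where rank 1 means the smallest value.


Sort ascending: [10, 18, 22, 23, 30, 31]
Find 22 in the sorted list.
22 is at position 3 (1-indexed).
Final answer: 3


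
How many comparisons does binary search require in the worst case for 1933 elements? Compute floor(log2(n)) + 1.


Binary search halves the search space each step.
Maximum comparisons = floor(log2(1933)) + 1
log2(1933) = 10.9166
floor(log2(1933)) = 10, so 10 + 1 = 11
Final answer: 11


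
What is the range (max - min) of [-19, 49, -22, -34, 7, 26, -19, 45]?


Maximum value: 49
Minimum value: -34
Range = 49 - (-34) = 83
Final answer: 83


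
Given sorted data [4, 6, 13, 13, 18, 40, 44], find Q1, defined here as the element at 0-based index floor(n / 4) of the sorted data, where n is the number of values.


The list has n = 7 elements.
Q1 index = floor(7 / 4) = floor(1.75) = 1
Counting from index 0 in the sorted data, the element at index 1 is 6.
Final answer: 6


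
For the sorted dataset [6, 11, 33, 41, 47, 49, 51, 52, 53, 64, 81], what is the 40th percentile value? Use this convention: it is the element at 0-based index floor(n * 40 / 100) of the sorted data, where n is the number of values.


The dataset has n = 11 elements.
Index = floor(11 * 40 / 100) = floor(440 / 100) = floor(4.4) = 4
Counting from index 0 in the sorted data, the element at index 4 is 47.
Final answer: 47


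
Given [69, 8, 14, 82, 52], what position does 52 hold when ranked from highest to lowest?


Sort descending: [82, 69, 52, 14, 8]
Find 52 in the sorted list.
52 is at position 3.
Final answer: 3


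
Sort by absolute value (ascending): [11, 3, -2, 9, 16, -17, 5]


Compute absolute values:
  |11| = 11
  |3| = 3
  |-2| = 2
  |9| = 9
  |16| = 16
  |-17| = 17
  |5| = 5
Absolute values in increasing order: 2 < 3 < 5 < 9 < 11 < 16 < 17
Listing the original numbers in that order gives the answer.
Final answer: [-2, 3, 5, 9, 11, 16, -17]


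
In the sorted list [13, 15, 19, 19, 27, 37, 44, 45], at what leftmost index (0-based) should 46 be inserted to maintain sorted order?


List is sorted: [13, 15, 19, 19, 27, 37, 44, 45]
We need the leftmost position where 46 can be inserted, i.e. the first index whose element is >= 46 (or the end of the list if none is).
Binary search with low=0, high=8 (0-based indices):
  low=0, high=8, mid=4: a[4]=27 < 46, so low = 5
  low=5, high=8, mid=6: a[6]=44 < 46, so low = 7
  low=7, high=8, mid=7: a[7]=45 < 46, so low = 8
Now low = high = 8, so the insertion index is 8.
Final answer: 8


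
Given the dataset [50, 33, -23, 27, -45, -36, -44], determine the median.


First, sort the list: [-45, -44, -36, -23, 27, 33, 50]
The list has 7 elements (odd count).
The middle index is 3 (0-based), and the element there is -23.
Final answer: -23


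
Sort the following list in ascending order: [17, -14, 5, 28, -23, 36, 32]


Original list: [17, -14, 5, 28, -23, 36, 32]
Repeatedly take the smallest remaining element:
  Remaining [17, -14, 5, 28, -23, 36, 32] -> smallest is -23
  Remaining [17, -14, 5, 28, 36, 32] -> smallest is -14
  Remaining [17, 5, 28, 36, 32] -> smallest is 5
  Remaining [17, 28, 36, 32] -> smallest is 17
  Remaining [28, 36, 32] -> smallest is 28
  Remaining [36, 32] -> smallest is 32
  Remaining [36] -> smallest is 36
Collecting the picks in order gives the sorted list.
Final answer: [-23, -14, 5, 17, 28, 32, 36]


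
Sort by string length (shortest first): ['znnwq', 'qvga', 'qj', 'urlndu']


Compute lengths:
  'znnwq' has length 5
  'qvga' has length 4
  'qj' has length 2
  'urlndu' has length 6
Lengths in increasing order: 2 < 4 < 5 < 6
Listing the words in that order gives the answer.
Final answer: ['qj', 'qvga', 'znnwq', 'urlndu']


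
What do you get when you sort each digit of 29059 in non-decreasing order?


The number 29059 has digits: 2, 9, 0, 5, 9
Sorted: 0, 2, 5, 9, 9
Joining the sorted digits gives the result.
Final answer: 02599


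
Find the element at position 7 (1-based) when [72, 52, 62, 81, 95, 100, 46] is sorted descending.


Sort descending: [100, 95, 81, 72, 62, 52, 46]
The 7th element (1-indexed) is at index 6.
Value = 46
Final answer: 46


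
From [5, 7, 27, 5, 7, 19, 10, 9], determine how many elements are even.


Check each element:
  5 is odd
  7 is odd
  27 is odd
  5 is odd
  7 is odd
  19 is odd
  10 is even
  9 is odd
Evens: [10]
Count of evens = 1
Final answer: 1


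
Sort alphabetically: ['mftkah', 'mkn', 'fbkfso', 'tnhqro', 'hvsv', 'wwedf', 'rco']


Compare strings character by character (the first differing letter decides):
  'fbkfso' < 'hvsv' since 'f' < 'h' at position 1
  'hvsv' < 'mftkah' since 'h' < 'm' at position 1
  'mftkah' < 'mkn' since 'f' < 'k' at position 2
  'mkn' < 'rco' since 'm' < 'r' at position 1
  'rco' < 'tnhqro' since 'r' < 't' at position 1
  'tnhqro' < 'wwedf' since 't' < 'w' at position 1
Chaining these comparisons gives the alphabetical order.
Final answer: ['fbkfso', 'hvsv', 'mftkah', 'mkn', 'rco', 'tnhqro', 'wwedf']


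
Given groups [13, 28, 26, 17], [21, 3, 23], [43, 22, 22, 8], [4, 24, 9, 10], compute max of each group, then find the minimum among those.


Find max of each group:
  Group 1: [13, 28, 26, 17] -> max = 28
  Group 2: [21, 3, 23] -> max = 23
  Group 3: [43, 22, 22, 8] -> max = 43
  Group 4: [4, 24, 9, 10] -> max = 24
Maxes: [28, 23, 43, 24]
Minimum of maxes = 23
Final answer: 23


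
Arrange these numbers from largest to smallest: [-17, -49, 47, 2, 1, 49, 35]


Original list: [-17, -49, 47, 2, 1, 49, 35]
Repeatedly take the largest remaining element:
  Remaining [-17, -49, 47, 2, 1, 49, 35] -> largest is 49
  Remaining [-17, -49, 47, 2, 1, 35] -> largest is 47
  Remaining [-17, -49, 2, 1, 35] -> largest is 35
  Remaining [-17, -49, 2, 1] -> largest is 2
  Remaining [-17, -49, 1] -> largest is 1
  Remaining [-17, -49] -> largest is -17
  Remaining [-49] -> largest is -49
Collecting the picks in order gives the descending list.
Final answer: [49, 47, 35, 2, 1, -17, -49]


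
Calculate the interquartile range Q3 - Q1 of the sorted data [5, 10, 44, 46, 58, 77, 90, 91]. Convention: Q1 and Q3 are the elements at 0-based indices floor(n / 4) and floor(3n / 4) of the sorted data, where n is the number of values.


The data has n = 8 elements.
Q1 index = floor(8 / 4) = floor(2) = 2; Q3 index = floor(3 * 8 / 4) = floor(6) = 6
Q1 = element at index 2 = 44
Q3 = element at index 6 = 90
IQR = 90 - 44 = 46
Final answer: 46


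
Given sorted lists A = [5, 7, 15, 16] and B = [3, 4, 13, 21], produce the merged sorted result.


List A: [5, 7, 15, 16]
List B: [3, 4, 13, 21]
Repeatedly compare the front elements and take the smaller:
  5 vs 3 -> take 3
  5 vs 4 -> take 4
  5 vs 13 -> take 5
  7 vs 13 -> take 7
  15 vs 13 -> take 13
  15 vs 21 -> take 15
  16 vs 21 -> take 16
  A is exhausted; append the rest of B: [21]
Final answer: [3, 4, 5, 7, 13, 15, 16, 21]


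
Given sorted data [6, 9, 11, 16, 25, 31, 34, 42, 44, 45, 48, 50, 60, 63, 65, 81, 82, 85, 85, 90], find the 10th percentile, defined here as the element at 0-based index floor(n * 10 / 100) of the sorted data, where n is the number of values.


The dataset has n = 20 elements.
Index = floor(20 * 10 / 100) = floor(200 / 100) = floor(2) = 2
Counting from index 0 in the sorted data, the element at index 2 is 11.
Final answer: 11


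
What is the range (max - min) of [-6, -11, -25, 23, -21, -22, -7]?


Maximum value: 23
Minimum value: -25
Range = 23 - (-25) = 48
Final answer: 48


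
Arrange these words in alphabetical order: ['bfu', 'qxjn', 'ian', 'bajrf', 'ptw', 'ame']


Compare strings character by character (the first differing letter decides):
  'ame' < 'bajrf' since 'a' < 'b' at position 1
  'bajrf' < 'bfu' since 'a' < 'f' at position 2
  'bfu' < 'ian' since 'b' < 'i' at position 1
  'ian' < 'ptw' since 'i' < 'p' at position 1
  'ptw' < 'qxjn' since 'p' < 'q' at position 1
Chaining these comparisons gives the alphabetical order.
Final answer: ['ame', 'bajrf', 'bfu', 'ian', 'ptw', 'qxjn']


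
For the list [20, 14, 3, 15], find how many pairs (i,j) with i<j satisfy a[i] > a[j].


For each element, count the later elements that are smaller than it:
  20 (index 0): smaller elements after it = [14, 3, 15] -> 3
  14 (index 1): smaller elements after it = [3] -> 1
  3 (index 2): smaller elements after it = [] -> 0
Total inversions = 3 + 1 + 0 = 4
Final answer: 4


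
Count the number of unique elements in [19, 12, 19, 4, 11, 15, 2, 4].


List all unique values:
Distinct values: [2, 4, 11, 12, 15, 19]
Count = 6
Final answer: 6


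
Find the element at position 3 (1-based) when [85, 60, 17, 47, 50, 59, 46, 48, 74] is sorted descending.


Sort descending: [85, 74, 60, 59, 50, 48, 47, 46, 17]
The 3rd element (1-indexed) is at index 2.
Value = 60
Final answer: 60


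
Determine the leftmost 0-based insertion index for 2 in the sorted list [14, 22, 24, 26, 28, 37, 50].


List is sorted: [14, 22, 24, 26, 28, 37, 50]
We need the leftmost position where 2 can be inserted, i.e. the first index whose element is >= 2 (or the end of the list if none is).
Binary search with low=0, high=7 (0-based indices):
  low=0, high=7, mid=3: a[3]=26 >= 2, so high = 3
  low=0, high=3, mid=1: a[1]=22 >= 2, so high = 1
  low=0, high=1, mid=0: a[0]=14 >= 2, so high = 0
Now low = high = 0, so the insertion index is 0.
Final answer: 0


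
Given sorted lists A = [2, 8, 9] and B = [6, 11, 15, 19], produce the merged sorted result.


List A: [2, 8, 9]
List B: [6, 11, 15, 19]
Repeatedly compare the front elements and take the smaller:
  2 vs 6 -> take 2
  8 vs 6 -> take 6
  8 vs 11 -> take 8
  9 vs 11 -> take 9
  A is exhausted; append the rest of B: [11, 15, 19]
Final answer: [2, 6, 8, 9, 11, 15, 19]


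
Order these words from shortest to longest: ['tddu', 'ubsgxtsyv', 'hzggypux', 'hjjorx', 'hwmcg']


Compute lengths:
  'tddu' has length 4
  'ubsgxtsyv' has length 9
  'hzggypux' has length 8
  'hjjorx' has length 6
  'hwmcg' has length 5
Lengths in increasing order: 4 < 5 < 6 < 8 < 9
Listing the words in that order gives the answer.
Final answer: ['tddu', 'hwmcg', 'hjjorx', 'hzggypux', 'ubsgxtsyv']


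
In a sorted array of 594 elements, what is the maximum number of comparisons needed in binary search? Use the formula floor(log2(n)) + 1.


Binary search halves the search space each step.
Maximum comparisons = floor(log2(594)) + 1
log2(594) = 9.2143
floor(log2(594)) = 9, so 9 + 1 = 10
Final answer: 10


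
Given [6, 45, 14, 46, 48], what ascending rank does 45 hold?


Sort ascending: [6, 14, 45, 46, 48]
Find 45 in the sorted list.
45 is at position 3 (1-indexed).
Final answer: 3


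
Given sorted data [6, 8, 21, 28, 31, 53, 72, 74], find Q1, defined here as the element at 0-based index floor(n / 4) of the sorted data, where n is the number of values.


The list has n = 8 elements.
Q1 index = floor(8 / 4) = floor(2) = 2
Counting from index 0 in the sorted data, the element at index 2 is 21.
Final answer: 21


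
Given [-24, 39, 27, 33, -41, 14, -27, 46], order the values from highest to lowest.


Original list: [-24, 39, 27, 33, -41, 14, -27, 46]
Repeatedly take the largest remaining element:
  Remaining [-24, 39, 27, 33, -41, 14, -27, 46] -> largest is 46
  Remaining [-24, 39, 27, 33, -41, 14, -27] -> largest is 39
  Remaining [-24, 27, 33, -41, 14, -27] -> largest is 33
  Remaining [-24, 27, -41, 14, -27] -> largest is 27
  Remaining [-24, -41, 14, -27] -> largest is 14
  Remaining [-24, -41, -27] -> largest is -24
  Remaining [-41, -27] -> largest is -27
  Remaining [-41] -> largest is -41
Collecting the picks in order gives the descending list.
Final answer: [46, 39, 33, 27, 14, -24, -27, -41]


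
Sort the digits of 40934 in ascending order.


The number 40934 has digits: 4, 0, 9, 3, 4
Sorted: 0, 3, 4, 4, 9
Joining the sorted digits gives the result.
Final answer: 03449


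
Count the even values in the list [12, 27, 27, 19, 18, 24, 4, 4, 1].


Check each element:
  12 is even
  27 is odd
  27 is odd
  19 is odd
  18 is even
  24 is even
  4 is even
  4 is even
  1 is odd
Evens: [12, 18, 24, 4, 4]
Count of evens = 5
Final answer: 5


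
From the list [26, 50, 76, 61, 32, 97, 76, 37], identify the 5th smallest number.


Sort ascending: [26, 32, 37, 50, 61, 76, 76, 97]
The 5th element (1-indexed) is at index 4.
Value = 61
Final answer: 61


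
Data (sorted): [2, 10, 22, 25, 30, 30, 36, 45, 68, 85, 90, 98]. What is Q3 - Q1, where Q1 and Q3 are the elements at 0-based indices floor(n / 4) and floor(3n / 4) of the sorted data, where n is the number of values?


The data has n = 12 elements.
Q1 index = floor(12 / 4) = floor(3) = 3; Q3 index = floor(3 * 12 / 4) = floor(9) = 9
Q1 = element at index 3 = 25
Q3 = element at index 9 = 85
IQR = 85 - 25 = 60
Final answer: 60


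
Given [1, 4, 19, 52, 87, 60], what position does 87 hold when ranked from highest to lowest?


Sort descending: [87, 60, 52, 19, 4, 1]
Find 87 in the sorted list.
87 is at position 1.
Final answer: 1


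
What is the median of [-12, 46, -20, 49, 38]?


First, sort the list: [-20, -12, 38, 46, 49]
The list has 5 elements (odd count).
The middle index is 2 (0-based), and the element there is 38.
Final answer: 38


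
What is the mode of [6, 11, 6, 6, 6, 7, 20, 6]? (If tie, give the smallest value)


Count the frequency of each value:
  6 appears 5 time(s)
  7 appears 1 time(s)
  11 appears 1 time(s)
  20 appears 1 time(s)
Maximum frequency is 5.
Only 6 reaches that frequency, so it is the mode.
Final answer: 6


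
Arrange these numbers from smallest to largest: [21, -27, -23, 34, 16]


Original list: [21, -27, -23, 34, 16]
Repeatedly take the smallest remaining element:
  Remaining [21, -27, -23, 34, 16] -> smallest is -27
  Remaining [21, -23, 34, 16] -> smallest is -23
  Remaining [21, 34, 16] -> smallest is 16
  Remaining [21, 34] -> smallest is 21
  Remaining [34] -> smallest is 34
Collecting the picks in order gives the sorted list.
Final answer: [-27, -23, 16, 21, 34]


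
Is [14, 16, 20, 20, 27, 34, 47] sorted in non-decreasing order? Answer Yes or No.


Check consecutive pairs:
  14 <= 16? True
  16 <= 20? True
  20 <= 20? True
  20 <= 27? True
  27 <= 34? True
  34 <= 47? True
Every consecutive pair is in order, so the list is non-decreasing.
Final answer: Yes


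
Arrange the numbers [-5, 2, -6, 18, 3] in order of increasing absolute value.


Compute absolute values:
  |-5| = 5
  |2| = 2
  |-6| = 6
  |18| = 18
  |3| = 3
Absolute values in increasing order: 2 < 3 < 5 < 6 < 18
Listing the original numbers in that order gives the answer.
Final answer: [2, 3, -5, -6, 18]


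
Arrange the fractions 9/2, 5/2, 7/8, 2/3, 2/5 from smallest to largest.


Convert to decimal for comparison:
  9/2 = 4.5
  5/2 = 2.5
  7/8 = 0.875
  2/3 = 0.6667
  2/5 = 0.4
Decimals in increasing order: 0.4 < 0.6667 < 0.875 < 2.5 < 4.5
Writing each back as its fraction gives the sorted order.
Final answer: 2/5, 2/3, 7/8, 5/2, 9/2


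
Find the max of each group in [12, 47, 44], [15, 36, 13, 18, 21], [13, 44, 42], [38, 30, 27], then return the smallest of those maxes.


Find max of each group:
  Group 1: [12, 47, 44] -> max = 47
  Group 2: [15, 36, 13, 18, 21] -> max = 36
  Group 3: [13, 44, 42] -> max = 44
  Group 4: [38, 30, 27] -> max = 38
Maxes: [47, 36, 44, 38]
Minimum of maxes = 36
Final answer: 36


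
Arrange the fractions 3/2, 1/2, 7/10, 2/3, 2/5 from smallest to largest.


Convert to decimal for comparison:
  3/2 = 1.5
  1/2 = 0.5
  7/10 = 0.7
  2/3 = 0.6667
  2/5 = 0.4
Decimals in increasing order: 0.4 < 0.5 < 0.6667 < 0.7 < 1.5
Writing each back as its fraction gives the sorted order.
Final answer: 2/5, 1/2, 2/3, 7/10, 3/2


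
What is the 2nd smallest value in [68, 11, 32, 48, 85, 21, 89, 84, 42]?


Sort ascending: [11, 21, 32, 42, 48, 68, 84, 85, 89]
The 2nd element (1-indexed) is at index 1.
Value = 21
Final answer: 21


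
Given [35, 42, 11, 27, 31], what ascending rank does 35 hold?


Sort ascending: [11, 27, 31, 35, 42]
Find 35 in the sorted list.
35 is at position 4 (1-indexed).
Final answer: 4


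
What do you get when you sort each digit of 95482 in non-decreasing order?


The number 95482 has digits: 9, 5, 4, 8, 2
Sorted: 2, 4, 5, 8, 9
Joining the sorted digits gives the result.
Final answer: 24589


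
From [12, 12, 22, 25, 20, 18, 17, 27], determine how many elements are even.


Check each element:
  12 is even
  12 is even
  22 is even
  25 is odd
  20 is even
  18 is even
  17 is odd
  27 is odd
Evens: [12, 12, 22, 20, 18]
Count of evens = 5
Final answer: 5


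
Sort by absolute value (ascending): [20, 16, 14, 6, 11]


Compute absolute values:
  |20| = 20
  |16| = 16
  |14| = 14
  |6| = 6
  |11| = 11
Absolute values in increasing order: 6 < 11 < 14 < 16 < 20
Listing the original numbers in that order gives the answer.
Final answer: [6, 11, 14, 16, 20]


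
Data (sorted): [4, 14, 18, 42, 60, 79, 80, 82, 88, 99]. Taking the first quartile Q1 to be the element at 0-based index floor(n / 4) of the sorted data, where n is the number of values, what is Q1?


The list has n = 10 elements.
Q1 index = floor(10 / 4) = floor(2.5) = 2
Counting from index 0 in the sorted data, the element at index 2 is 18.
Final answer: 18


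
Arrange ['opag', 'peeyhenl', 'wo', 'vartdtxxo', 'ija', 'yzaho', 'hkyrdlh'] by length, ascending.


Compute lengths:
  'opag' has length 4
  'peeyhenl' has length 8
  'wo' has length 2
  'vartdtxxo' has length 9
  'ija' has length 3
  'yzaho' has length 5
  'hkyrdlh' has length 7
Lengths in increasing order: 2 < 3 < 4 < 5 < 7 < 8 < 9
Listing the words in that order gives the answer.
Final answer: ['wo', 'ija', 'opag', 'yzaho', 'hkyrdlh', 'peeyhenl', 'vartdtxxo']


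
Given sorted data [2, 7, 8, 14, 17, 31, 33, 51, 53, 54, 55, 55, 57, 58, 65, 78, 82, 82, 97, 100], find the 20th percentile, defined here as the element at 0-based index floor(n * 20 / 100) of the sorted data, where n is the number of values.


The dataset has n = 20 elements.
Index = floor(20 * 20 / 100) = floor(400 / 100) = floor(4) = 4
Counting from index 0 in the sorted data, the element at index 4 is 17.
Final answer: 17


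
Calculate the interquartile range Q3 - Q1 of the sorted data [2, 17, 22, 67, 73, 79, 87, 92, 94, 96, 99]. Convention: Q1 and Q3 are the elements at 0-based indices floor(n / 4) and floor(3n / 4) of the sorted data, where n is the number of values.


The data has n = 11 elements.
Q1 index = floor(11 / 4) = floor(2.75) = 2; Q3 index = floor(3 * 11 / 4) = floor(8.25) = 8
Q1 = element at index 2 = 22
Q3 = element at index 8 = 94
IQR = 94 - 22 = 72
Final answer: 72


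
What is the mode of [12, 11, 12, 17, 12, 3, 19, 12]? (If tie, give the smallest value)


Count the frequency of each value:
  3 appears 1 time(s)
  11 appears 1 time(s)
  12 appears 4 time(s)
  17 appears 1 time(s)
  19 appears 1 time(s)
Maximum frequency is 4.
Only 12 reaches that frequency, so it is the mode.
Final answer: 12


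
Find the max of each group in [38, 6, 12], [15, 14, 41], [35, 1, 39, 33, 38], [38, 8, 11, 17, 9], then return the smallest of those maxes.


Find max of each group:
  Group 1: [38, 6, 12] -> max = 38
  Group 2: [15, 14, 41] -> max = 41
  Group 3: [35, 1, 39, 33, 38] -> max = 39
  Group 4: [38, 8, 11, 17, 9] -> max = 38
Maxes: [38, 41, 39, 38]
Minimum of maxes = 38
Final answer: 38


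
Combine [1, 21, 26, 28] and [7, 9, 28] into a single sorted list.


List A: [1, 21, 26, 28]
List B: [7, 9, 28]
Repeatedly compare the front elements and take the smaller:
  1 vs 7 -> take 1
  21 vs 7 -> take 7
  21 vs 9 -> take 9
  21 vs 28 -> take 21
  26 vs 28 -> take 26
  28 vs 28 -> take 28
  A is exhausted; append the rest of B: [28]
Final answer: [1, 7, 9, 21, 26, 28, 28]


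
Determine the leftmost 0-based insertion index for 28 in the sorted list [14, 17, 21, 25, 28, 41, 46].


List is sorted: [14, 17, 21, 25, 28, 41, 46]
We need the leftmost position where 28 can be inserted, i.e. the first index whose element is >= 28 (or the end of the list if none is).
Binary search with low=0, high=7 (0-based indices):
  low=0, high=7, mid=3: a[3]=25 < 28, so low = 4
  low=4, high=7, mid=5: a[5]=41 >= 28, so high = 5
  low=4, high=5, mid=4: a[4]=28 >= 28, so high = 4
Now low = high = 4, so the insertion index is 4.
Final answer: 4


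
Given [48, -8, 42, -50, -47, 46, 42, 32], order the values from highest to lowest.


Original list: [48, -8, 42, -50, -47, 46, 42, 32]
Repeatedly take the largest remaining element:
  Remaining [48, -8, 42, -50, -47, 46, 42, 32] -> largest is 48
  Remaining [-8, 42, -50, -47, 46, 42, 32] -> largest is 46
  Remaining [-8, 42, -50, -47, 42, 32] -> largest is 42
  Remaining [-8, -50, -47, 42, 32] -> largest is 42
  Remaining [-8, -50, -47, 32] -> largest is 32
  Remaining [-8, -50, -47] -> largest is -8
  Remaining [-50, -47] -> largest is -47
  Remaining [-50] -> largest is -50
Collecting the picks in order gives the descending list.
Final answer: [48, 46, 42, 42, 32, -8, -47, -50]


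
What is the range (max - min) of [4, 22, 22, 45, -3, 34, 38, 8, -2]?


Maximum value: 45
Minimum value: -3
Range = 45 - (-3) = 48
Final answer: 48


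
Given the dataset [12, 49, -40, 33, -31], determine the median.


First, sort the list: [-40, -31, 12, 33, 49]
The list has 5 elements (odd count).
The middle index is 2 (0-based), and the element there is 12.
Final answer: 12


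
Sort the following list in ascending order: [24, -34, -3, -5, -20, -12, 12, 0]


Original list: [24, -34, -3, -5, -20, -12, 12, 0]
Repeatedly take the smallest remaining element:
  Remaining [24, -34, -3, -5, -20, -12, 12, 0] -> smallest is -34
  Remaining [24, -3, -5, -20, -12, 12, 0] -> smallest is -20
  Remaining [24, -3, -5, -12, 12, 0] -> smallest is -12
  Remaining [24, -3, -5, 12, 0] -> smallest is -5
  Remaining [24, -3, 12, 0] -> smallest is -3
  Remaining [24, 12, 0] -> smallest is 0
  Remaining [24, 12] -> smallest is 12
  Remaining [24] -> smallest is 24
Collecting the picks in order gives the sorted list.
Final answer: [-34, -20, -12, -5, -3, 0, 12, 24]


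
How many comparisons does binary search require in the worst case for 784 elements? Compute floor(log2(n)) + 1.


Binary search halves the search space each step.
Maximum comparisons = floor(log2(784)) + 1
log2(784) = 9.6147
floor(log2(784)) = 9, so 9 + 1 = 10
Final answer: 10


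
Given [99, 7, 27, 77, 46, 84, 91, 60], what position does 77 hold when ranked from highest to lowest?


Sort descending: [99, 91, 84, 77, 60, 46, 27, 7]
Find 77 in the sorted list.
77 is at position 4.
Final answer: 4


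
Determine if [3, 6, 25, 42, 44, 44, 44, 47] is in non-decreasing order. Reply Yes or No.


Check consecutive pairs:
  3 <= 6? True
  6 <= 25? True
  25 <= 42? True
  42 <= 44? True
  44 <= 44? True
  44 <= 44? True
  44 <= 47? True
Every consecutive pair is in order, so the list is non-decreasing.
Final answer: Yes


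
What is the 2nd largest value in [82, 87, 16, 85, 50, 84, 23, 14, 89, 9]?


Sort descending: [89, 87, 85, 84, 82, 50, 23, 16, 14, 9]
The 2nd element (1-indexed) is at index 1.
Value = 87
Final answer: 87


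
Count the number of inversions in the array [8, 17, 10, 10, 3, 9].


For each element, count the later elements that are smaller than it:
  8 (index 0): smaller elements after it = [3] -> 1
  17 (index 1): smaller elements after it = [10, 10, 3, 9] -> 4
  10 (index 2): smaller elements after it = [3, 9] -> 2
  10 (index 3): smaller elements after it = [3, 9] -> 2
  3 (index 4): smaller elements after it = [] -> 0
Total inversions = 1 + 4 + 2 + 2 + 0 = 9
Final answer: 9


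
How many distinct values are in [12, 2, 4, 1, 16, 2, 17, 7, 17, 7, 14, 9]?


List all unique values:
Distinct values: [1, 2, 4, 7, 9, 12, 14, 16, 17]
Count = 9
Final answer: 9


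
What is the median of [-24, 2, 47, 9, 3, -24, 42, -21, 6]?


First, sort the list: [-24, -24, -21, 2, 3, 6, 9, 42, 47]
The list has 9 elements (odd count).
The middle index is 4 (0-based), and the element there is 3.
Final answer: 3


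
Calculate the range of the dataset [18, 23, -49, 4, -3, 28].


Maximum value: 28
Minimum value: -49
Range = 28 - (-49) = 77
Final answer: 77


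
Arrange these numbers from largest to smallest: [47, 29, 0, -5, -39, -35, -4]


Original list: [47, 29, 0, -5, -39, -35, -4]
Repeatedly take the largest remaining element:
  Remaining [47, 29, 0, -5, -39, -35, -4] -> largest is 47
  Remaining [29, 0, -5, -39, -35, -4] -> largest is 29
  Remaining [0, -5, -39, -35, -4] -> largest is 0
  Remaining [-5, -39, -35, -4] -> largest is -4
  Remaining [-5, -39, -35] -> largest is -5
  Remaining [-39, -35] -> largest is -35
  Remaining [-39] -> largest is -39
Collecting the picks in order gives the descending list.
Final answer: [47, 29, 0, -4, -5, -35, -39]


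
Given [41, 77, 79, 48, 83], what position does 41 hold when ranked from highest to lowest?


Sort descending: [83, 79, 77, 48, 41]
Find 41 in the sorted list.
41 is at position 5.
Final answer: 5


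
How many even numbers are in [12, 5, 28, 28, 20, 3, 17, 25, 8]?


Check each element:
  12 is even
  5 is odd
  28 is even
  28 is even
  20 is even
  3 is odd
  17 is odd
  25 is odd
  8 is even
Evens: [12, 28, 28, 20, 8]
Count of evens = 5
Final answer: 5


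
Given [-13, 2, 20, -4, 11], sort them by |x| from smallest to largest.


Compute absolute values:
  |-13| = 13
  |2| = 2
  |20| = 20
  |-4| = 4
  |11| = 11
Absolute values in increasing order: 2 < 4 < 11 < 13 < 20
Listing the original numbers in that order gives the answer.
Final answer: [2, -4, 11, -13, 20]


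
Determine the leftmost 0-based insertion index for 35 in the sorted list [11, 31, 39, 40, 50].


List is sorted: [11, 31, 39, 40, 50]
We need the leftmost position where 35 can be inserted, i.e. the first index whose element is >= 35 (or the end of the list if none is).
Binary search with low=0, high=5 (0-based indices):
  low=0, high=5, mid=2: a[2]=39 >= 35, so high = 2
  low=0, high=2, mid=1: a[1]=31 < 35, so low = 2
Now low = high = 2, so the insertion index is 2.
Final answer: 2


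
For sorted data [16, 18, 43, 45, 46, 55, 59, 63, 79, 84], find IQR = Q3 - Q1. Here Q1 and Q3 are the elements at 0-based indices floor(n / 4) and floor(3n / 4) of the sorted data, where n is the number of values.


The data has n = 10 elements.
Q1 index = floor(10 / 4) = floor(2.5) = 2; Q3 index = floor(3 * 10 / 4) = floor(7.5) = 7
Q1 = element at index 2 = 43
Q3 = element at index 7 = 63
IQR = 63 - 43 = 20
Final answer: 20


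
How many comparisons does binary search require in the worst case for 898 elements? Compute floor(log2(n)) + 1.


Binary search halves the search space each step.
Maximum comparisons = floor(log2(898)) + 1
log2(898) = 9.8106
floor(log2(898)) = 9, so 9 + 1 = 10
Final answer: 10


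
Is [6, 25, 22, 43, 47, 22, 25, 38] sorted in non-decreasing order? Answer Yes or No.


Check consecutive pairs:
  6 <= 25? True
  25 <= 22? False
  22 <= 43? True
  43 <= 47? True
  47 <= 22? False
  22 <= 25? True
  25 <= 38? True
2 consecutive pair(s) are out of order, so the list is not sorted.
Final answer: No


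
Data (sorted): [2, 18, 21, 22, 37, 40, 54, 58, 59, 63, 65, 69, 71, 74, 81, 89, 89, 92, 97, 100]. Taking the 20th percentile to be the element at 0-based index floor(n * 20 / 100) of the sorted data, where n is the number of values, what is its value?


The dataset has n = 20 elements.
Index = floor(20 * 20 / 100) = floor(400 / 100) = floor(4) = 4
Counting from index 0 in the sorted data, the element at index 4 is 37.
Final answer: 37


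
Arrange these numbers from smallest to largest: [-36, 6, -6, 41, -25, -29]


Original list: [-36, 6, -6, 41, -25, -29]
Repeatedly take the smallest remaining element:
  Remaining [-36, 6, -6, 41, -25, -29] -> smallest is -36
  Remaining [6, -6, 41, -25, -29] -> smallest is -29
  Remaining [6, -6, 41, -25] -> smallest is -25
  Remaining [6, -6, 41] -> smallest is -6
  Remaining [6, 41] -> smallest is 6
  Remaining [41] -> smallest is 41
Collecting the picks in order gives the sorted list.
Final answer: [-36, -29, -25, -6, 6, 41]


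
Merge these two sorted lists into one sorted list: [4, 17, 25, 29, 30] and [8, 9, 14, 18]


List A: [4, 17, 25, 29, 30]
List B: [8, 9, 14, 18]
Repeatedly compare the front elements and take the smaller:
  4 vs 8 -> take 4
  17 vs 8 -> take 8
  17 vs 9 -> take 9
  17 vs 14 -> take 14
  17 vs 18 -> take 17
  25 vs 18 -> take 18
  B is exhausted; append the rest of A: [25, 29, 30]
Final answer: [4, 8, 9, 14, 17, 18, 25, 29, 30]


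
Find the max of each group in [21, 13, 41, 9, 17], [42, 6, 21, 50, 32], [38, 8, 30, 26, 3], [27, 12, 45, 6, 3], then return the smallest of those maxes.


Find max of each group:
  Group 1: [21, 13, 41, 9, 17] -> max = 41
  Group 2: [42, 6, 21, 50, 32] -> max = 50
  Group 3: [38, 8, 30, 26, 3] -> max = 38
  Group 4: [27, 12, 45, 6, 3] -> max = 45
Maxes: [41, 50, 38, 45]
Minimum of maxes = 38
Final answer: 38


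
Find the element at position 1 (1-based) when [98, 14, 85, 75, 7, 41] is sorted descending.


Sort descending: [98, 85, 75, 41, 14, 7]
The 1st element (1-indexed) is at index 0.
Value = 98
Final answer: 98


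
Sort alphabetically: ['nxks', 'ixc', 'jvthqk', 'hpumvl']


Compare strings character by character (the first differing letter decides):
  'hpumvl' < 'ixc' since 'h' < 'i' at position 1
  'ixc' < 'jvthqk' since 'i' < 'j' at position 1
  'jvthqk' < 'nxks' since 'j' < 'n' at position 1
Chaining these comparisons gives the alphabetical order.
Final answer: ['hpumvl', 'ixc', 'jvthqk', 'nxks']


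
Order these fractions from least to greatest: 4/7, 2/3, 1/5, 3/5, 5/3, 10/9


Convert to decimal for comparison:
  4/7 = 0.5714
  2/3 = 0.6667
  1/5 = 0.2
  3/5 = 0.6
  5/3 = 1.6667
  10/9 = 1.1111
Decimals in increasing order: 0.2 < 0.5714 < 0.6 < 0.6667 < 1.1111 < 1.6667
Writing each back as its fraction gives the sorted order.
Final answer: 1/5, 4/7, 3/5, 2/3, 10/9, 5/3


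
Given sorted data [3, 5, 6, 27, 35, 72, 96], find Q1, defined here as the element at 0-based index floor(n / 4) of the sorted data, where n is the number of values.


The list has n = 7 elements.
Q1 index = floor(7 / 4) = floor(1.75) = 1
Counting from index 0 in the sorted data, the element at index 1 is 5.
Final answer: 5


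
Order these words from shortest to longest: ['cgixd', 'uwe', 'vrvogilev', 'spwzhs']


Compute lengths:
  'cgixd' has length 5
  'uwe' has length 3
  'vrvogilev' has length 9
  'spwzhs' has length 6
Lengths in increasing order: 3 < 5 < 6 < 9
Listing the words in that order gives the answer.
Final answer: ['uwe', 'cgixd', 'spwzhs', 'vrvogilev']


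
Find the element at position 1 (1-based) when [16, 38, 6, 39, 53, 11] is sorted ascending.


Sort ascending: [6, 11, 16, 38, 39, 53]
The 1st element (1-indexed) is at index 0.
Value = 6
Final answer: 6


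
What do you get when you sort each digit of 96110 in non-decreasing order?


The number 96110 has digits: 9, 6, 1, 1, 0
Sorted: 0, 1, 1, 6, 9
Joining the sorted digits gives the result.
Final answer: 01169


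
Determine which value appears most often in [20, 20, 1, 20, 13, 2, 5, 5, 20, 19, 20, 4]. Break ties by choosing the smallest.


Count the frequency of each value:
  1 appears 1 time(s)
  2 appears 1 time(s)
  4 appears 1 time(s)
  5 appears 2 time(s)
  13 appears 1 time(s)
  19 appears 1 time(s)
  20 appears 5 time(s)
Maximum frequency is 5.
Only 20 reaches that frequency, so it is the mode.
Final answer: 20


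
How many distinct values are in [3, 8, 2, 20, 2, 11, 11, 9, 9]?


List all unique values:
Distinct values: [2, 3, 8, 9, 11, 20]
Count = 6
Final answer: 6


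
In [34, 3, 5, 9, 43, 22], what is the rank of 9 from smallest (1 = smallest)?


Sort ascending: [3, 5, 9, 22, 34, 43]
Find 9 in the sorted list.
9 is at position 3 (1-indexed).
Final answer: 3


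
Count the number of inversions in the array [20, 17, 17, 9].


For each element, count the later elements that are smaller than it:
  20 (index 0): smaller elements after it = [17, 17, 9] -> 3
  17 (index 1): smaller elements after it = [9] -> 1
  17 (index 2): smaller elements after it = [9] -> 1
Total inversions = 3 + 1 + 1 = 5
Final answer: 5


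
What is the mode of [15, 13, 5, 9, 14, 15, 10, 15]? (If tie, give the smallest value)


Count the frequency of each value:
  5 appears 1 time(s)
  9 appears 1 time(s)
  10 appears 1 time(s)
  13 appears 1 time(s)
  14 appears 1 time(s)
  15 appears 3 time(s)
Maximum frequency is 3.
Only 15 reaches that frequency, so it is the mode.
Final answer: 15


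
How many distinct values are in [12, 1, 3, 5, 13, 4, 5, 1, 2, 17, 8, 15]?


List all unique values:
Distinct values: [1, 2, 3, 4, 5, 8, 12, 13, 15, 17]
Count = 10
Final answer: 10


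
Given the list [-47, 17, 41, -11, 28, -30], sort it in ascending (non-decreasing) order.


Original list: [-47, 17, 41, -11, 28, -30]
Repeatedly take the smallest remaining element:
  Remaining [-47, 17, 41, -11, 28, -30] -> smallest is -47
  Remaining [17, 41, -11, 28, -30] -> smallest is -30
  Remaining [17, 41, -11, 28] -> smallest is -11
  Remaining [17, 41, 28] -> smallest is 17
  Remaining [41, 28] -> smallest is 28
  Remaining [41] -> smallest is 41
Collecting the picks in order gives the sorted list.
Final answer: [-47, -30, -11, 17, 28, 41]


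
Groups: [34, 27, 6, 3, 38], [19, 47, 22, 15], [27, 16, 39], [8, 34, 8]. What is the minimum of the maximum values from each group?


Find max of each group:
  Group 1: [34, 27, 6, 3, 38] -> max = 38
  Group 2: [19, 47, 22, 15] -> max = 47
  Group 3: [27, 16, 39] -> max = 39
  Group 4: [8, 34, 8] -> max = 34
Maxes: [38, 47, 39, 34]
Minimum of maxes = 34
Final answer: 34


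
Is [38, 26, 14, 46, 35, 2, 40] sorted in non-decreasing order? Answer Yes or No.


Check consecutive pairs:
  38 <= 26? False
  26 <= 14? False
  14 <= 46? True
  46 <= 35? False
  35 <= 2? False
  2 <= 40? True
4 consecutive pair(s) are out of order, so the list is not sorted.
Final answer: No


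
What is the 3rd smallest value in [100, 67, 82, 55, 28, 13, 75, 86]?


Sort ascending: [13, 28, 55, 67, 75, 82, 86, 100]
The 3rd element (1-indexed) is at index 2.
Value = 55
Final answer: 55


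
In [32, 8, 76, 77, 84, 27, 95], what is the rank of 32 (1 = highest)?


Sort descending: [95, 84, 77, 76, 32, 27, 8]
Find 32 in the sorted list.
32 is at position 5.
Final answer: 5


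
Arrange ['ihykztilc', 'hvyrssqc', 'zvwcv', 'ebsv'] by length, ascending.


Compute lengths:
  'ihykztilc' has length 9
  'hvyrssqc' has length 8
  'zvwcv' has length 5
  'ebsv' has length 4
Lengths in increasing order: 4 < 5 < 8 < 9
Listing the words in that order gives the answer.
Final answer: ['ebsv', 'zvwcv', 'hvyrssqc', 'ihykztilc']


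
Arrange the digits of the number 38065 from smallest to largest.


The number 38065 has digits: 3, 8, 0, 6, 5
Sorted: 0, 3, 5, 6, 8
Joining the sorted digits gives the result.
Final answer: 03568


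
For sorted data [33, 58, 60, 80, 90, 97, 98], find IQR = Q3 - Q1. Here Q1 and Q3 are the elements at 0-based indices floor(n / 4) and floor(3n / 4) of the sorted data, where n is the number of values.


The data has n = 7 elements.
Q1 index = floor(7 / 4) = floor(1.75) = 1; Q3 index = floor(3 * 7 / 4) = floor(5.25) = 5
Q1 = element at index 1 = 58
Q3 = element at index 5 = 97
IQR = 97 - 58 = 39
Final answer: 39


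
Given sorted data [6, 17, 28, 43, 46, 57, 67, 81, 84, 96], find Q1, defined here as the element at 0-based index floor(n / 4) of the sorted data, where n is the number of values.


The list has n = 10 elements.
Q1 index = floor(10 / 4) = floor(2.5) = 2
Counting from index 0 in the sorted data, the element at index 2 is 28.
Final answer: 28


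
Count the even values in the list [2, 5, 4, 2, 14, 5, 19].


Check each element:
  2 is even
  5 is odd
  4 is even
  2 is even
  14 is even
  5 is odd
  19 is odd
Evens: [2, 4, 2, 14]
Count of evens = 4
Final answer: 4


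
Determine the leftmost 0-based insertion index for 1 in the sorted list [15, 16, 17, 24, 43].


List is sorted: [15, 16, 17, 24, 43]
We need the leftmost position where 1 can be inserted, i.e. the first index whose element is >= 1 (or the end of the list if none is).
Binary search with low=0, high=5 (0-based indices):
  low=0, high=5, mid=2: a[2]=17 >= 1, so high = 2
  low=0, high=2, mid=1: a[1]=16 >= 1, so high = 1
  low=0, high=1, mid=0: a[0]=15 >= 1, so high = 0
Now low = high = 0, so the insertion index is 0.
Final answer: 0


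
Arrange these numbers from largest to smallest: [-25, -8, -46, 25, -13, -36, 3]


Original list: [-25, -8, -46, 25, -13, -36, 3]
Repeatedly take the largest remaining element:
  Remaining [-25, -8, -46, 25, -13, -36, 3] -> largest is 25
  Remaining [-25, -8, -46, -13, -36, 3] -> largest is 3
  Remaining [-25, -8, -46, -13, -36] -> largest is -8
  Remaining [-25, -46, -13, -36] -> largest is -13
  Remaining [-25, -46, -36] -> largest is -25
  Remaining [-46, -36] -> largest is -36
  Remaining [-46] -> largest is -46
Collecting the picks in order gives the descending list.
Final answer: [25, 3, -8, -13, -25, -36, -46]


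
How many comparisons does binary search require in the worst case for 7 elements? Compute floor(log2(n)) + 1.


Binary search halves the search space each step.
Maximum comparisons = floor(log2(7)) + 1
log2(7) = 2.8074
floor(log2(7)) = 2, so 2 + 1 = 3
Final answer: 3


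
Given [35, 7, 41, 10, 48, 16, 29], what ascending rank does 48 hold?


Sort ascending: [7, 10, 16, 29, 35, 41, 48]
Find 48 in the sorted list.
48 is at position 7 (1-indexed).
Final answer: 7


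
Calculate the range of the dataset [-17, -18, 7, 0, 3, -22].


Maximum value: 7
Minimum value: -22
Range = 7 - (-22) = 29
Final answer: 29


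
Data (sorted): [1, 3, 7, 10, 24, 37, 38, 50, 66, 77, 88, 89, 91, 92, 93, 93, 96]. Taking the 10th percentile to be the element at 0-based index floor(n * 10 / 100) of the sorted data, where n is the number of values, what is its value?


The dataset has n = 17 elements.
Index = floor(17 * 10 / 100) = floor(170 / 100) = floor(1.7) = 1
Counting from index 0 in the sorted data, the element at index 1 is 3.
Final answer: 3


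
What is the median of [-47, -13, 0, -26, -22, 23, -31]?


First, sort the list: [-47, -31, -26, -22, -13, 0, 23]
The list has 7 elements (odd count).
The middle index is 3 (0-based), and the element there is -22.
Final answer: -22


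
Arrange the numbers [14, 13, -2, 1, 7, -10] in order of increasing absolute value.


Compute absolute values:
  |14| = 14
  |13| = 13
  |-2| = 2
  |1| = 1
  |7| = 7
  |-10| = 10
Absolute values in increasing order: 1 < 2 < 7 < 10 < 13 < 14
Listing the original numbers in that order gives the answer.
Final answer: [1, -2, 7, -10, 13, 14]


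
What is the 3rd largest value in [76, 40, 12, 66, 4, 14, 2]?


Sort descending: [76, 66, 40, 14, 12, 4, 2]
The 3rd element (1-indexed) is at index 2.
Value = 40
Final answer: 40


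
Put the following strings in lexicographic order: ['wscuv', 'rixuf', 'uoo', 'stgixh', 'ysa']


Compare strings character by character (the first differing letter decides):
  'rixuf' < 'stgixh' since 'r' < 's' at position 1
  'stgixh' < 'uoo' since 's' < 'u' at position 1
  'uoo' < 'wscuv' since 'u' < 'w' at position 1
  'wscuv' < 'ysa' since 'w' < 'y' at position 1
Chaining these comparisons gives the alphabetical order.
Final answer: ['rixuf', 'stgixh', 'uoo', 'wscuv', 'ysa']
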